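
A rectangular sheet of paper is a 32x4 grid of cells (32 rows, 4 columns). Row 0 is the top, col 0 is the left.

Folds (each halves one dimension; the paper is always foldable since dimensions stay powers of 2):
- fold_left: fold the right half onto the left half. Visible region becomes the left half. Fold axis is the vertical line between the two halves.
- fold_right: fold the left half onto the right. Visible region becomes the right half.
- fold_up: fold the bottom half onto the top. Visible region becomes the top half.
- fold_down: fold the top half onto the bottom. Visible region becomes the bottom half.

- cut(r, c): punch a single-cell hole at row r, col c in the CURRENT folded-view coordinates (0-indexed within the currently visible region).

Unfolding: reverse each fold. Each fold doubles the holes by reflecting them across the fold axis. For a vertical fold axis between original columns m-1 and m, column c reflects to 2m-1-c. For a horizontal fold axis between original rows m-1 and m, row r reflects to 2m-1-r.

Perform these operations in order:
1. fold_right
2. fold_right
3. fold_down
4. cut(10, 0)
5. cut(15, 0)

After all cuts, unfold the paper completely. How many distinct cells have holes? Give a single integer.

Answer: 16

Derivation:
Op 1 fold_right: fold axis v@2; visible region now rows[0,32) x cols[2,4) = 32x2
Op 2 fold_right: fold axis v@3; visible region now rows[0,32) x cols[3,4) = 32x1
Op 3 fold_down: fold axis h@16; visible region now rows[16,32) x cols[3,4) = 16x1
Op 4 cut(10, 0): punch at orig (26,3); cuts so far [(26, 3)]; region rows[16,32) x cols[3,4) = 16x1
Op 5 cut(15, 0): punch at orig (31,3); cuts so far [(26, 3), (31, 3)]; region rows[16,32) x cols[3,4) = 16x1
Unfold 1 (reflect across h@16): 4 holes -> [(0, 3), (5, 3), (26, 3), (31, 3)]
Unfold 2 (reflect across v@3): 8 holes -> [(0, 2), (0, 3), (5, 2), (5, 3), (26, 2), (26, 3), (31, 2), (31, 3)]
Unfold 3 (reflect across v@2): 16 holes -> [(0, 0), (0, 1), (0, 2), (0, 3), (5, 0), (5, 1), (5, 2), (5, 3), (26, 0), (26, 1), (26, 2), (26, 3), (31, 0), (31, 1), (31, 2), (31, 3)]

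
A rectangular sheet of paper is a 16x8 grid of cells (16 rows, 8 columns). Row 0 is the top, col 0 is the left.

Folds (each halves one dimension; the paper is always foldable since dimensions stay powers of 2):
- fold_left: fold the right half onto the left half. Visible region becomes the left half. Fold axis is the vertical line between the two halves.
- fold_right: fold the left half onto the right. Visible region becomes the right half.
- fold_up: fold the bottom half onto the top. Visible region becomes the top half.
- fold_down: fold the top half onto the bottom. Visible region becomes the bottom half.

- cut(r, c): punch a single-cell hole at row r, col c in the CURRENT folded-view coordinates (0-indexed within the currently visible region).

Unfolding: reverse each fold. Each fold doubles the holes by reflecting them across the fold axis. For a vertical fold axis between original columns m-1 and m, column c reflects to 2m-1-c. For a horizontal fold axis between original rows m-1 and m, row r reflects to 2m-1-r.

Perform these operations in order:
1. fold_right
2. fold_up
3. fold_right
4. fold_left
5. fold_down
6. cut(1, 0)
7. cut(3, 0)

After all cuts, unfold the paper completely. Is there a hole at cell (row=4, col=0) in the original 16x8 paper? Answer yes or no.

Op 1 fold_right: fold axis v@4; visible region now rows[0,16) x cols[4,8) = 16x4
Op 2 fold_up: fold axis h@8; visible region now rows[0,8) x cols[4,8) = 8x4
Op 3 fold_right: fold axis v@6; visible region now rows[0,8) x cols[6,8) = 8x2
Op 4 fold_left: fold axis v@7; visible region now rows[0,8) x cols[6,7) = 8x1
Op 5 fold_down: fold axis h@4; visible region now rows[4,8) x cols[6,7) = 4x1
Op 6 cut(1, 0): punch at orig (5,6); cuts so far [(5, 6)]; region rows[4,8) x cols[6,7) = 4x1
Op 7 cut(3, 0): punch at orig (7,6); cuts so far [(5, 6), (7, 6)]; region rows[4,8) x cols[6,7) = 4x1
Unfold 1 (reflect across h@4): 4 holes -> [(0, 6), (2, 6), (5, 6), (7, 6)]
Unfold 2 (reflect across v@7): 8 holes -> [(0, 6), (0, 7), (2, 6), (2, 7), (5, 6), (5, 7), (7, 6), (7, 7)]
Unfold 3 (reflect across v@6): 16 holes -> [(0, 4), (0, 5), (0, 6), (0, 7), (2, 4), (2, 5), (2, 6), (2, 7), (5, 4), (5, 5), (5, 6), (5, 7), (7, 4), (7, 5), (7, 6), (7, 7)]
Unfold 4 (reflect across h@8): 32 holes -> [(0, 4), (0, 5), (0, 6), (0, 7), (2, 4), (2, 5), (2, 6), (2, 7), (5, 4), (5, 5), (5, 6), (5, 7), (7, 4), (7, 5), (7, 6), (7, 7), (8, 4), (8, 5), (8, 6), (8, 7), (10, 4), (10, 5), (10, 6), (10, 7), (13, 4), (13, 5), (13, 6), (13, 7), (15, 4), (15, 5), (15, 6), (15, 7)]
Unfold 5 (reflect across v@4): 64 holes -> [(0, 0), (0, 1), (0, 2), (0, 3), (0, 4), (0, 5), (0, 6), (0, 7), (2, 0), (2, 1), (2, 2), (2, 3), (2, 4), (2, 5), (2, 6), (2, 7), (5, 0), (5, 1), (5, 2), (5, 3), (5, 4), (5, 5), (5, 6), (5, 7), (7, 0), (7, 1), (7, 2), (7, 3), (7, 4), (7, 5), (7, 6), (7, 7), (8, 0), (8, 1), (8, 2), (8, 3), (8, 4), (8, 5), (8, 6), (8, 7), (10, 0), (10, 1), (10, 2), (10, 3), (10, 4), (10, 5), (10, 6), (10, 7), (13, 0), (13, 1), (13, 2), (13, 3), (13, 4), (13, 5), (13, 6), (13, 7), (15, 0), (15, 1), (15, 2), (15, 3), (15, 4), (15, 5), (15, 6), (15, 7)]
Holes: [(0, 0), (0, 1), (0, 2), (0, 3), (0, 4), (0, 5), (0, 6), (0, 7), (2, 0), (2, 1), (2, 2), (2, 3), (2, 4), (2, 5), (2, 6), (2, 7), (5, 0), (5, 1), (5, 2), (5, 3), (5, 4), (5, 5), (5, 6), (5, 7), (7, 0), (7, 1), (7, 2), (7, 3), (7, 4), (7, 5), (7, 6), (7, 7), (8, 0), (8, 1), (8, 2), (8, 3), (8, 4), (8, 5), (8, 6), (8, 7), (10, 0), (10, 1), (10, 2), (10, 3), (10, 4), (10, 5), (10, 6), (10, 7), (13, 0), (13, 1), (13, 2), (13, 3), (13, 4), (13, 5), (13, 6), (13, 7), (15, 0), (15, 1), (15, 2), (15, 3), (15, 4), (15, 5), (15, 6), (15, 7)]

Answer: no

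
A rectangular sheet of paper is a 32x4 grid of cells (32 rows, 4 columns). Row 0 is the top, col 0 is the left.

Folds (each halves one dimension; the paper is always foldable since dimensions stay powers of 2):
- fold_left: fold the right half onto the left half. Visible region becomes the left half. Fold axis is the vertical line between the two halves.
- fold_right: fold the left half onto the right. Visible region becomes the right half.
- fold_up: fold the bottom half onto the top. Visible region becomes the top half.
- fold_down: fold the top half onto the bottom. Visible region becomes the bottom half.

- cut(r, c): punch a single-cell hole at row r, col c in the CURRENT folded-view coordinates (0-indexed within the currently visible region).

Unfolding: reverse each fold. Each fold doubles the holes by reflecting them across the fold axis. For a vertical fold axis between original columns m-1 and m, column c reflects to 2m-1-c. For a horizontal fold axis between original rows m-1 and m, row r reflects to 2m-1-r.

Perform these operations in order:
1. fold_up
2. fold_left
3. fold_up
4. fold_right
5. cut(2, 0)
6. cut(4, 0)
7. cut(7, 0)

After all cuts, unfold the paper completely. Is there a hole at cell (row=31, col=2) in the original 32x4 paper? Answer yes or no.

Op 1 fold_up: fold axis h@16; visible region now rows[0,16) x cols[0,4) = 16x4
Op 2 fold_left: fold axis v@2; visible region now rows[0,16) x cols[0,2) = 16x2
Op 3 fold_up: fold axis h@8; visible region now rows[0,8) x cols[0,2) = 8x2
Op 4 fold_right: fold axis v@1; visible region now rows[0,8) x cols[1,2) = 8x1
Op 5 cut(2, 0): punch at orig (2,1); cuts so far [(2, 1)]; region rows[0,8) x cols[1,2) = 8x1
Op 6 cut(4, 0): punch at orig (4,1); cuts so far [(2, 1), (4, 1)]; region rows[0,8) x cols[1,2) = 8x1
Op 7 cut(7, 0): punch at orig (7,1); cuts so far [(2, 1), (4, 1), (7, 1)]; region rows[0,8) x cols[1,2) = 8x1
Unfold 1 (reflect across v@1): 6 holes -> [(2, 0), (2, 1), (4, 0), (4, 1), (7, 0), (7, 1)]
Unfold 2 (reflect across h@8): 12 holes -> [(2, 0), (2, 1), (4, 0), (4, 1), (7, 0), (7, 1), (8, 0), (8, 1), (11, 0), (11, 1), (13, 0), (13, 1)]
Unfold 3 (reflect across v@2): 24 holes -> [(2, 0), (2, 1), (2, 2), (2, 3), (4, 0), (4, 1), (4, 2), (4, 3), (7, 0), (7, 1), (7, 2), (7, 3), (8, 0), (8, 1), (8, 2), (8, 3), (11, 0), (11, 1), (11, 2), (11, 3), (13, 0), (13, 1), (13, 2), (13, 3)]
Unfold 4 (reflect across h@16): 48 holes -> [(2, 0), (2, 1), (2, 2), (2, 3), (4, 0), (4, 1), (4, 2), (4, 3), (7, 0), (7, 1), (7, 2), (7, 3), (8, 0), (8, 1), (8, 2), (8, 3), (11, 0), (11, 1), (11, 2), (11, 3), (13, 0), (13, 1), (13, 2), (13, 3), (18, 0), (18, 1), (18, 2), (18, 3), (20, 0), (20, 1), (20, 2), (20, 3), (23, 0), (23, 1), (23, 2), (23, 3), (24, 0), (24, 1), (24, 2), (24, 3), (27, 0), (27, 1), (27, 2), (27, 3), (29, 0), (29, 1), (29, 2), (29, 3)]
Holes: [(2, 0), (2, 1), (2, 2), (2, 3), (4, 0), (4, 1), (4, 2), (4, 3), (7, 0), (7, 1), (7, 2), (7, 3), (8, 0), (8, 1), (8, 2), (8, 3), (11, 0), (11, 1), (11, 2), (11, 3), (13, 0), (13, 1), (13, 2), (13, 3), (18, 0), (18, 1), (18, 2), (18, 3), (20, 0), (20, 1), (20, 2), (20, 3), (23, 0), (23, 1), (23, 2), (23, 3), (24, 0), (24, 1), (24, 2), (24, 3), (27, 0), (27, 1), (27, 2), (27, 3), (29, 0), (29, 1), (29, 2), (29, 3)]

Answer: no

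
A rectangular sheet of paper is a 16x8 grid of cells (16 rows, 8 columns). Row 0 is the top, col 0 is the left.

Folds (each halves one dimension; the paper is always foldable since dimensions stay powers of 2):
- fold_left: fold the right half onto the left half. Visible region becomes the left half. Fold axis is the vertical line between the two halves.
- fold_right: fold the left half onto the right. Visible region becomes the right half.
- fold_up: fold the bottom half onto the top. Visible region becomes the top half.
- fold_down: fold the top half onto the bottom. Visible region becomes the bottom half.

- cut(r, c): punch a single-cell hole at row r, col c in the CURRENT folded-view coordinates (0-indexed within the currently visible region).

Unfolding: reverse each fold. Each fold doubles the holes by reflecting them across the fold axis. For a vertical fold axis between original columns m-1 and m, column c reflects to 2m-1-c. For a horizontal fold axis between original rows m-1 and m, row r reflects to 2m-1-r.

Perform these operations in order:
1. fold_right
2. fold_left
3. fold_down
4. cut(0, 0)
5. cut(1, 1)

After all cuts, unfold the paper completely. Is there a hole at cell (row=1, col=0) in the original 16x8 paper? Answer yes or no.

Op 1 fold_right: fold axis v@4; visible region now rows[0,16) x cols[4,8) = 16x4
Op 2 fold_left: fold axis v@6; visible region now rows[0,16) x cols[4,6) = 16x2
Op 3 fold_down: fold axis h@8; visible region now rows[8,16) x cols[4,6) = 8x2
Op 4 cut(0, 0): punch at orig (8,4); cuts so far [(8, 4)]; region rows[8,16) x cols[4,6) = 8x2
Op 5 cut(1, 1): punch at orig (9,5); cuts so far [(8, 4), (9, 5)]; region rows[8,16) x cols[4,6) = 8x2
Unfold 1 (reflect across h@8): 4 holes -> [(6, 5), (7, 4), (8, 4), (9, 5)]
Unfold 2 (reflect across v@6): 8 holes -> [(6, 5), (6, 6), (7, 4), (7, 7), (8, 4), (8, 7), (9, 5), (9, 6)]
Unfold 3 (reflect across v@4): 16 holes -> [(6, 1), (6, 2), (6, 5), (6, 6), (7, 0), (7, 3), (7, 4), (7, 7), (8, 0), (8, 3), (8, 4), (8, 7), (9, 1), (9, 2), (9, 5), (9, 6)]
Holes: [(6, 1), (6, 2), (6, 5), (6, 6), (7, 0), (7, 3), (7, 4), (7, 7), (8, 0), (8, 3), (8, 4), (8, 7), (9, 1), (9, 2), (9, 5), (9, 6)]

Answer: no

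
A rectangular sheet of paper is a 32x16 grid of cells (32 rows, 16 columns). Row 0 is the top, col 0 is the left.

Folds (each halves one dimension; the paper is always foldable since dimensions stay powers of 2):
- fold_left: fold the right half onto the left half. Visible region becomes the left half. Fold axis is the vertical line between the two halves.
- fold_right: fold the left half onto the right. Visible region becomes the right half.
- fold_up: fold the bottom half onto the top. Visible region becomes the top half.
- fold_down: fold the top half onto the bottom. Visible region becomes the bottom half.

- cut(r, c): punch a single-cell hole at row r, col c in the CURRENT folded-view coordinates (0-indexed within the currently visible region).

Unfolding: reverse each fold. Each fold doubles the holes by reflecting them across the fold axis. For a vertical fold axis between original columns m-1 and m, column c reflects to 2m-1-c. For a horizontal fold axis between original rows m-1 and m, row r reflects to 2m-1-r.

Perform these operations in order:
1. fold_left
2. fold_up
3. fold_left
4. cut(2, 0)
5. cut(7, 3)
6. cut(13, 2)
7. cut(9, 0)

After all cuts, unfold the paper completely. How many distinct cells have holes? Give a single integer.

Op 1 fold_left: fold axis v@8; visible region now rows[0,32) x cols[0,8) = 32x8
Op 2 fold_up: fold axis h@16; visible region now rows[0,16) x cols[0,8) = 16x8
Op 3 fold_left: fold axis v@4; visible region now rows[0,16) x cols[0,4) = 16x4
Op 4 cut(2, 0): punch at orig (2,0); cuts so far [(2, 0)]; region rows[0,16) x cols[0,4) = 16x4
Op 5 cut(7, 3): punch at orig (7,3); cuts so far [(2, 0), (7, 3)]; region rows[0,16) x cols[0,4) = 16x4
Op 6 cut(13, 2): punch at orig (13,2); cuts so far [(2, 0), (7, 3), (13, 2)]; region rows[0,16) x cols[0,4) = 16x4
Op 7 cut(9, 0): punch at orig (9,0); cuts so far [(2, 0), (7, 3), (9, 0), (13, 2)]; region rows[0,16) x cols[0,4) = 16x4
Unfold 1 (reflect across v@4): 8 holes -> [(2, 0), (2, 7), (7, 3), (7, 4), (9, 0), (9, 7), (13, 2), (13, 5)]
Unfold 2 (reflect across h@16): 16 holes -> [(2, 0), (2, 7), (7, 3), (7, 4), (9, 0), (9, 7), (13, 2), (13, 5), (18, 2), (18, 5), (22, 0), (22, 7), (24, 3), (24, 4), (29, 0), (29, 7)]
Unfold 3 (reflect across v@8): 32 holes -> [(2, 0), (2, 7), (2, 8), (2, 15), (7, 3), (7, 4), (7, 11), (7, 12), (9, 0), (9, 7), (9, 8), (9, 15), (13, 2), (13, 5), (13, 10), (13, 13), (18, 2), (18, 5), (18, 10), (18, 13), (22, 0), (22, 7), (22, 8), (22, 15), (24, 3), (24, 4), (24, 11), (24, 12), (29, 0), (29, 7), (29, 8), (29, 15)]

Answer: 32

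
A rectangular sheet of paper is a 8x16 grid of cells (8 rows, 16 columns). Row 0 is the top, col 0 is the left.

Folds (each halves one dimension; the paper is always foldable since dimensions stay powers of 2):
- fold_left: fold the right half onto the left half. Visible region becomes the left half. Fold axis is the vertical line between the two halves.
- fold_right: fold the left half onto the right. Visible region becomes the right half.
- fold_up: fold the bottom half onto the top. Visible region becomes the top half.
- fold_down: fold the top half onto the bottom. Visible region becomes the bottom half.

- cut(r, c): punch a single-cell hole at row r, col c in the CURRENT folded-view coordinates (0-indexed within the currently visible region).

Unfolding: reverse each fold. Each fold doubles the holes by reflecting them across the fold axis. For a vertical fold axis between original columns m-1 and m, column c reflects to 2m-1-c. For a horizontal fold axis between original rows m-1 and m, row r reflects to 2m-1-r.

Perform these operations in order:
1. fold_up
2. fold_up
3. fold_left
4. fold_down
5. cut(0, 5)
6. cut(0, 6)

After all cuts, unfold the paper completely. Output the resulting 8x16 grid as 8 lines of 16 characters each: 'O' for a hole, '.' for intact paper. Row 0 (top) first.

Answer: .....OO..OO.....
.....OO..OO.....
.....OO..OO.....
.....OO..OO.....
.....OO..OO.....
.....OO..OO.....
.....OO..OO.....
.....OO..OO.....

Derivation:
Op 1 fold_up: fold axis h@4; visible region now rows[0,4) x cols[0,16) = 4x16
Op 2 fold_up: fold axis h@2; visible region now rows[0,2) x cols[0,16) = 2x16
Op 3 fold_left: fold axis v@8; visible region now rows[0,2) x cols[0,8) = 2x8
Op 4 fold_down: fold axis h@1; visible region now rows[1,2) x cols[0,8) = 1x8
Op 5 cut(0, 5): punch at orig (1,5); cuts so far [(1, 5)]; region rows[1,2) x cols[0,8) = 1x8
Op 6 cut(0, 6): punch at orig (1,6); cuts so far [(1, 5), (1, 6)]; region rows[1,2) x cols[0,8) = 1x8
Unfold 1 (reflect across h@1): 4 holes -> [(0, 5), (0, 6), (1, 5), (1, 6)]
Unfold 2 (reflect across v@8): 8 holes -> [(0, 5), (0, 6), (0, 9), (0, 10), (1, 5), (1, 6), (1, 9), (1, 10)]
Unfold 3 (reflect across h@2): 16 holes -> [(0, 5), (0, 6), (0, 9), (0, 10), (1, 5), (1, 6), (1, 9), (1, 10), (2, 5), (2, 6), (2, 9), (2, 10), (3, 5), (3, 6), (3, 9), (3, 10)]
Unfold 4 (reflect across h@4): 32 holes -> [(0, 5), (0, 6), (0, 9), (0, 10), (1, 5), (1, 6), (1, 9), (1, 10), (2, 5), (2, 6), (2, 9), (2, 10), (3, 5), (3, 6), (3, 9), (3, 10), (4, 5), (4, 6), (4, 9), (4, 10), (5, 5), (5, 6), (5, 9), (5, 10), (6, 5), (6, 6), (6, 9), (6, 10), (7, 5), (7, 6), (7, 9), (7, 10)]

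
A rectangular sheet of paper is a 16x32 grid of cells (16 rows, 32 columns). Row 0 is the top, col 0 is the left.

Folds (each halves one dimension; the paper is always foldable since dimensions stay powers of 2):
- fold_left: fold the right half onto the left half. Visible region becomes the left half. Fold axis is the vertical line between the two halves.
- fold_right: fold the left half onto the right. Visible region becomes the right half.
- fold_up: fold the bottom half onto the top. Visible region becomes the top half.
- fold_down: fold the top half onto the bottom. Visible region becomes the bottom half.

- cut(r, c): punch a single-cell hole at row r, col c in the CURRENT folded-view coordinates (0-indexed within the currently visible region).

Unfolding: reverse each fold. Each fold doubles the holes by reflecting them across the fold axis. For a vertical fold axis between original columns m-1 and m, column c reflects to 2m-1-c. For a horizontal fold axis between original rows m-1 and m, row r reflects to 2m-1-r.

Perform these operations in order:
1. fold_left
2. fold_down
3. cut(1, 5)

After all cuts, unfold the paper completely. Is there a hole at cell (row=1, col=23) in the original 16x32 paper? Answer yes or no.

Op 1 fold_left: fold axis v@16; visible region now rows[0,16) x cols[0,16) = 16x16
Op 2 fold_down: fold axis h@8; visible region now rows[8,16) x cols[0,16) = 8x16
Op 3 cut(1, 5): punch at orig (9,5); cuts so far [(9, 5)]; region rows[8,16) x cols[0,16) = 8x16
Unfold 1 (reflect across h@8): 2 holes -> [(6, 5), (9, 5)]
Unfold 2 (reflect across v@16): 4 holes -> [(6, 5), (6, 26), (9, 5), (9, 26)]
Holes: [(6, 5), (6, 26), (9, 5), (9, 26)]

Answer: no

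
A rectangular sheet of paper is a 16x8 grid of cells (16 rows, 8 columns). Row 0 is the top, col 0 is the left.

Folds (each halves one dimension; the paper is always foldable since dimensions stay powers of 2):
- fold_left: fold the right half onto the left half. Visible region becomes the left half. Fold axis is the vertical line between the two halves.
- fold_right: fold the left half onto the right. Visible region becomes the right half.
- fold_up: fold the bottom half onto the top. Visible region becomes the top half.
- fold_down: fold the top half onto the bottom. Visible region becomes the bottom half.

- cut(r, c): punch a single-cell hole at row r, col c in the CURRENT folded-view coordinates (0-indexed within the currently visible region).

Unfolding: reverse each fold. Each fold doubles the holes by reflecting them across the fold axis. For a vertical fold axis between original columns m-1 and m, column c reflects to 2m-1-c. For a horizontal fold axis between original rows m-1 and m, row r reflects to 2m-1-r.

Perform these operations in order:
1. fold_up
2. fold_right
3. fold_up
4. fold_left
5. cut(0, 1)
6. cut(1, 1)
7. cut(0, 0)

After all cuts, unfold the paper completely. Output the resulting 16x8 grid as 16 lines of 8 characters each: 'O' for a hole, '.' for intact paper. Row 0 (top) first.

Answer: OOOOOOOO
.OO..OO.
........
........
........
........
.OO..OO.
OOOOOOOO
OOOOOOOO
.OO..OO.
........
........
........
........
.OO..OO.
OOOOOOOO

Derivation:
Op 1 fold_up: fold axis h@8; visible region now rows[0,8) x cols[0,8) = 8x8
Op 2 fold_right: fold axis v@4; visible region now rows[0,8) x cols[4,8) = 8x4
Op 3 fold_up: fold axis h@4; visible region now rows[0,4) x cols[4,8) = 4x4
Op 4 fold_left: fold axis v@6; visible region now rows[0,4) x cols[4,6) = 4x2
Op 5 cut(0, 1): punch at orig (0,5); cuts so far [(0, 5)]; region rows[0,4) x cols[4,6) = 4x2
Op 6 cut(1, 1): punch at orig (1,5); cuts so far [(0, 5), (1, 5)]; region rows[0,4) x cols[4,6) = 4x2
Op 7 cut(0, 0): punch at orig (0,4); cuts so far [(0, 4), (0, 5), (1, 5)]; region rows[0,4) x cols[4,6) = 4x2
Unfold 1 (reflect across v@6): 6 holes -> [(0, 4), (0, 5), (0, 6), (0, 7), (1, 5), (1, 6)]
Unfold 2 (reflect across h@4): 12 holes -> [(0, 4), (0, 5), (0, 6), (0, 7), (1, 5), (1, 6), (6, 5), (6, 6), (7, 4), (7, 5), (7, 6), (7, 7)]
Unfold 3 (reflect across v@4): 24 holes -> [(0, 0), (0, 1), (0, 2), (0, 3), (0, 4), (0, 5), (0, 6), (0, 7), (1, 1), (1, 2), (1, 5), (1, 6), (6, 1), (6, 2), (6, 5), (6, 6), (7, 0), (7, 1), (7, 2), (7, 3), (7, 4), (7, 5), (7, 6), (7, 7)]
Unfold 4 (reflect across h@8): 48 holes -> [(0, 0), (0, 1), (0, 2), (0, 3), (0, 4), (0, 5), (0, 6), (0, 7), (1, 1), (1, 2), (1, 5), (1, 6), (6, 1), (6, 2), (6, 5), (6, 6), (7, 0), (7, 1), (7, 2), (7, 3), (7, 4), (7, 5), (7, 6), (7, 7), (8, 0), (8, 1), (8, 2), (8, 3), (8, 4), (8, 5), (8, 6), (8, 7), (9, 1), (9, 2), (9, 5), (9, 6), (14, 1), (14, 2), (14, 5), (14, 6), (15, 0), (15, 1), (15, 2), (15, 3), (15, 4), (15, 5), (15, 6), (15, 7)]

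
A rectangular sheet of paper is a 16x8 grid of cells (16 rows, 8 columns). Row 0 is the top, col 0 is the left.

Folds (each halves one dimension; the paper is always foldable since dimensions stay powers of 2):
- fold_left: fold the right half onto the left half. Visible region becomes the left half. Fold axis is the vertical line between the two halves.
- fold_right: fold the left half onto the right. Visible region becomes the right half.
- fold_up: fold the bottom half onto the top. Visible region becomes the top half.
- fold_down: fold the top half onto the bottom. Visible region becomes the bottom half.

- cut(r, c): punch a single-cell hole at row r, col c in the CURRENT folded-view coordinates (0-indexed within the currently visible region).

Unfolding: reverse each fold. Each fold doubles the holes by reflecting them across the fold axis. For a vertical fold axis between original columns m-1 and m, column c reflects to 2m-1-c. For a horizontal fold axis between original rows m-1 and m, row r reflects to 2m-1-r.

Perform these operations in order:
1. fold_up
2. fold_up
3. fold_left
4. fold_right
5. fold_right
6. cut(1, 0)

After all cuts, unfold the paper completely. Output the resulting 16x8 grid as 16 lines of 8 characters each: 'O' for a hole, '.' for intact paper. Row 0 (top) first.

Answer: ........
OOOOOOOO
........
........
........
........
OOOOOOOO
........
........
OOOOOOOO
........
........
........
........
OOOOOOOO
........

Derivation:
Op 1 fold_up: fold axis h@8; visible region now rows[0,8) x cols[0,8) = 8x8
Op 2 fold_up: fold axis h@4; visible region now rows[0,4) x cols[0,8) = 4x8
Op 3 fold_left: fold axis v@4; visible region now rows[0,4) x cols[0,4) = 4x4
Op 4 fold_right: fold axis v@2; visible region now rows[0,4) x cols[2,4) = 4x2
Op 5 fold_right: fold axis v@3; visible region now rows[0,4) x cols[3,4) = 4x1
Op 6 cut(1, 0): punch at orig (1,3); cuts so far [(1, 3)]; region rows[0,4) x cols[3,4) = 4x1
Unfold 1 (reflect across v@3): 2 holes -> [(1, 2), (1, 3)]
Unfold 2 (reflect across v@2): 4 holes -> [(1, 0), (1, 1), (1, 2), (1, 3)]
Unfold 3 (reflect across v@4): 8 holes -> [(1, 0), (1, 1), (1, 2), (1, 3), (1, 4), (1, 5), (1, 6), (1, 7)]
Unfold 4 (reflect across h@4): 16 holes -> [(1, 0), (1, 1), (1, 2), (1, 3), (1, 4), (1, 5), (1, 6), (1, 7), (6, 0), (6, 1), (6, 2), (6, 3), (6, 4), (6, 5), (6, 6), (6, 7)]
Unfold 5 (reflect across h@8): 32 holes -> [(1, 0), (1, 1), (1, 2), (1, 3), (1, 4), (1, 5), (1, 6), (1, 7), (6, 0), (6, 1), (6, 2), (6, 3), (6, 4), (6, 5), (6, 6), (6, 7), (9, 0), (9, 1), (9, 2), (9, 3), (9, 4), (9, 5), (9, 6), (9, 7), (14, 0), (14, 1), (14, 2), (14, 3), (14, 4), (14, 5), (14, 6), (14, 7)]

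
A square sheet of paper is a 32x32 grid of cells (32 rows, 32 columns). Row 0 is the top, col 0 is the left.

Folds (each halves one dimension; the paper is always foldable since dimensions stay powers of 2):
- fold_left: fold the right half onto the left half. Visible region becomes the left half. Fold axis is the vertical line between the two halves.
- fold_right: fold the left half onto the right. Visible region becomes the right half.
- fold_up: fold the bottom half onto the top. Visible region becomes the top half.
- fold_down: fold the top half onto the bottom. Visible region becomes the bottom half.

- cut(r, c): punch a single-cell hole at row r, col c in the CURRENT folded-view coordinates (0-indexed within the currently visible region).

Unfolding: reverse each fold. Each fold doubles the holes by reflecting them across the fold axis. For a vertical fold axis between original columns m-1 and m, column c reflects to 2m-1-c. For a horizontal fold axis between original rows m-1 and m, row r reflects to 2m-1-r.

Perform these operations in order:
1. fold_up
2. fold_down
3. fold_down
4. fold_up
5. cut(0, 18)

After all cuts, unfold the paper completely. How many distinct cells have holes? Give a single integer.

Op 1 fold_up: fold axis h@16; visible region now rows[0,16) x cols[0,32) = 16x32
Op 2 fold_down: fold axis h@8; visible region now rows[8,16) x cols[0,32) = 8x32
Op 3 fold_down: fold axis h@12; visible region now rows[12,16) x cols[0,32) = 4x32
Op 4 fold_up: fold axis h@14; visible region now rows[12,14) x cols[0,32) = 2x32
Op 5 cut(0, 18): punch at orig (12,18); cuts so far [(12, 18)]; region rows[12,14) x cols[0,32) = 2x32
Unfold 1 (reflect across h@14): 2 holes -> [(12, 18), (15, 18)]
Unfold 2 (reflect across h@12): 4 holes -> [(8, 18), (11, 18), (12, 18), (15, 18)]
Unfold 3 (reflect across h@8): 8 holes -> [(0, 18), (3, 18), (4, 18), (7, 18), (8, 18), (11, 18), (12, 18), (15, 18)]
Unfold 4 (reflect across h@16): 16 holes -> [(0, 18), (3, 18), (4, 18), (7, 18), (8, 18), (11, 18), (12, 18), (15, 18), (16, 18), (19, 18), (20, 18), (23, 18), (24, 18), (27, 18), (28, 18), (31, 18)]

Answer: 16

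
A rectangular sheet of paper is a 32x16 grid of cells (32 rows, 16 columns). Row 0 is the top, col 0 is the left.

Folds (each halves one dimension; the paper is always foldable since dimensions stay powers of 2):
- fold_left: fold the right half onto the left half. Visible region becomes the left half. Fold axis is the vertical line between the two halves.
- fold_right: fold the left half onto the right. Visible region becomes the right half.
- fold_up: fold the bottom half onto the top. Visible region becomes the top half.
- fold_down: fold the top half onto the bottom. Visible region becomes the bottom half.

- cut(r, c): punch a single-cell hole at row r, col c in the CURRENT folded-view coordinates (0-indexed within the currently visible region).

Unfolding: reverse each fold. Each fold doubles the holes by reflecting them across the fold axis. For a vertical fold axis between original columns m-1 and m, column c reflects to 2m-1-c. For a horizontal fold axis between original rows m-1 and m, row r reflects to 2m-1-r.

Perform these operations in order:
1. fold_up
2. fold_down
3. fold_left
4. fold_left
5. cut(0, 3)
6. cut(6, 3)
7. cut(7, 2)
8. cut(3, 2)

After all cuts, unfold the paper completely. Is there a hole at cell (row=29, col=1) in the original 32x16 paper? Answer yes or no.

Op 1 fold_up: fold axis h@16; visible region now rows[0,16) x cols[0,16) = 16x16
Op 2 fold_down: fold axis h@8; visible region now rows[8,16) x cols[0,16) = 8x16
Op 3 fold_left: fold axis v@8; visible region now rows[8,16) x cols[0,8) = 8x8
Op 4 fold_left: fold axis v@4; visible region now rows[8,16) x cols[0,4) = 8x4
Op 5 cut(0, 3): punch at orig (8,3); cuts so far [(8, 3)]; region rows[8,16) x cols[0,4) = 8x4
Op 6 cut(6, 3): punch at orig (14,3); cuts so far [(8, 3), (14, 3)]; region rows[8,16) x cols[0,4) = 8x4
Op 7 cut(7, 2): punch at orig (15,2); cuts so far [(8, 3), (14, 3), (15, 2)]; region rows[8,16) x cols[0,4) = 8x4
Op 8 cut(3, 2): punch at orig (11,2); cuts so far [(8, 3), (11, 2), (14, 3), (15, 2)]; region rows[8,16) x cols[0,4) = 8x4
Unfold 1 (reflect across v@4): 8 holes -> [(8, 3), (8, 4), (11, 2), (11, 5), (14, 3), (14, 4), (15, 2), (15, 5)]
Unfold 2 (reflect across v@8): 16 holes -> [(8, 3), (8, 4), (8, 11), (8, 12), (11, 2), (11, 5), (11, 10), (11, 13), (14, 3), (14, 4), (14, 11), (14, 12), (15, 2), (15, 5), (15, 10), (15, 13)]
Unfold 3 (reflect across h@8): 32 holes -> [(0, 2), (0, 5), (0, 10), (0, 13), (1, 3), (1, 4), (1, 11), (1, 12), (4, 2), (4, 5), (4, 10), (4, 13), (7, 3), (7, 4), (7, 11), (7, 12), (8, 3), (8, 4), (8, 11), (8, 12), (11, 2), (11, 5), (11, 10), (11, 13), (14, 3), (14, 4), (14, 11), (14, 12), (15, 2), (15, 5), (15, 10), (15, 13)]
Unfold 4 (reflect across h@16): 64 holes -> [(0, 2), (0, 5), (0, 10), (0, 13), (1, 3), (1, 4), (1, 11), (1, 12), (4, 2), (4, 5), (4, 10), (4, 13), (7, 3), (7, 4), (7, 11), (7, 12), (8, 3), (8, 4), (8, 11), (8, 12), (11, 2), (11, 5), (11, 10), (11, 13), (14, 3), (14, 4), (14, 11), (14, 12), (15, 2), (15, 5), (15, 10), (15, 13), (16, 2), (16, 5), (16, 10), (16, 13), (17, 3), (17, 4), (17, 11), (17, 12), (20, 2), (20, 5), (20, 10), (20, 13), (23, 3), (23, 4), (23, 11), (23, 12), (24, 3), (24, 4), (24, 11), (24, 12), (27, 2), (27, 5), (27, 10), (27, 13), (30, 3), (30, 4), (30, 11), (30, 12), (31, 2), (31, 5), (31, 10), (31, 13)]
Holes: [(0, 2), (0, 5), (0, 10), (0, 13), (1, 3), (1, 4), (1, 11), (1, 12), (4, 2), (4, 5), (4, 10), (4, 13), (7, 3), (7, 4), (7, 11), (7, 12), (8, 3), (8, 4), (8, 11), (8, 12), (11, 2), (11, 5), (11, 10), (11, 13), (14, 3), (14, 4), (14, 11), (14, 12), (15, 2), (15, 5), (15, 10), (15, 13), (16, 2), (16, 5), (16, 10), (16, 13), (17, 3), (17, 4), (17, 11), (17, 12), (20, 2), (20, 5), (20, 10), (20, 13), (23, 3), (23, 4), (23, 11), (23, 12), (24, 3), (24, 4), (24, 11), (24, 12), (27, 2), (27, 5), (27, 10), (27, 13), (30, 3), (30, 4), (30, 11), (30, 12), (31, 2), (31, 5), (31, 10), (31, 13)]

Answer: no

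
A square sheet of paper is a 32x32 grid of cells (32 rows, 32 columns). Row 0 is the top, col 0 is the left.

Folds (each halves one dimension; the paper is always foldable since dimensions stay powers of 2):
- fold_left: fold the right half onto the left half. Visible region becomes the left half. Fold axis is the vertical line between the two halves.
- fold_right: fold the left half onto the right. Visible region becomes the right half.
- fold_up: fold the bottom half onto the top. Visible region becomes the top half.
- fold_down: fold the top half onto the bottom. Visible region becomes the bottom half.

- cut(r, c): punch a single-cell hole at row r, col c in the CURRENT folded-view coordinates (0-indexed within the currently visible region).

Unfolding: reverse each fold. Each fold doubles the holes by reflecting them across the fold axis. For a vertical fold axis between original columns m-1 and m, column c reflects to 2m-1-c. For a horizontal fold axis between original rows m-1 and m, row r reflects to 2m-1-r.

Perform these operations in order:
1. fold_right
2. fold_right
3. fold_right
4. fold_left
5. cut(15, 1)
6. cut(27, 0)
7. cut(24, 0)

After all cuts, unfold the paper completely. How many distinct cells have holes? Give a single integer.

Answer: 48

Derivation:
Op 1 fold_right: fold axis v@16; visible region now rows[0,32) x cols[16,32) = 32x16
Op 2 fold_right: fold axis v@24; visible region now rows[0,32) x cols[24,32) = 32x8
Op 3 fold_right: fold axis v@28; visible region now rows[0,32) x cols[28,32) = 32x4
Op 4 fold_left: fold axis v@30; visible region now rows[0,32) x cols[28,30) = 32x2
Op 5 cut(15, 1): punch at orig (15,29); cuts so far [(15, 29)]; region rows[0,32) x cols[28,30) = 32x2
Op 6 cut(27, 0): punch at orig (27,28); cuts so far [(15, 29), (27, 28)]; region rows[0,32) x cols[28,30) = 32x2
Op 7 cut(24, 0): punch at orig (24,28); cuts so far [(15, 29), (24, 28), (27, 28)]; region rows[0,32) x cols[28,30) = 32x2
Unfold 1 (reflect across v@30): 6 holes -> [(15, 29), (15, 30), (24, 28), (24, 31), (27, 28), (27, 31)]
Unfold 2 (reflect across v@28): 12 holes -> [(15, 25), (15, 26), (15, 29), (15, 30), (24, 24), (24, 27), (24, 28), (24, 31), (27, 24), (27, 27), (27, 28), (27, 31)]
Unfold 3 (reflect across v@24): 24 holes -> [(15, 17), (15, 18), (15, 21), (15, 22), (15, 25), (15, 26), (15, 29), (15, 30), (24, 16), (24, 19), (24, 20), (24, 23), (24, 24), (24, 27), (24, 28), (24, 31), (27, 16), (27, 19), (27, 20), (27, 23), (27, 24), (27, 27), (27, 28), (27, 31)]
Unfold 4 (reflect across v@16): 48 holes -> [(15, 1), (15, 2), (15, 5), (15, 6), (15, 9), (15, 10), (15, 13), (15, 14), (15, 17), (15, 18), (15, 21), (15, 22), (15, 25), (15, 26), (15, 29), (15, 30), (24, 0), (24, 3), (24, 4), (24, 7), (24, 8), (24, 11), (24, 12), (24, 15), (24, 16), (24, 19), (24, 20), (24, 23), (24, 24), (24, 27), (24, 28), (24, 31), (27, 0), (27, 3), (27, 4), (27, 7), (27, 8), (27, 11), (27, 12), (27, 15), (27, 16), (27, 19), (27, 20), (27, 23), (27, 24), (27, 27), (27, 28), (27, 31)]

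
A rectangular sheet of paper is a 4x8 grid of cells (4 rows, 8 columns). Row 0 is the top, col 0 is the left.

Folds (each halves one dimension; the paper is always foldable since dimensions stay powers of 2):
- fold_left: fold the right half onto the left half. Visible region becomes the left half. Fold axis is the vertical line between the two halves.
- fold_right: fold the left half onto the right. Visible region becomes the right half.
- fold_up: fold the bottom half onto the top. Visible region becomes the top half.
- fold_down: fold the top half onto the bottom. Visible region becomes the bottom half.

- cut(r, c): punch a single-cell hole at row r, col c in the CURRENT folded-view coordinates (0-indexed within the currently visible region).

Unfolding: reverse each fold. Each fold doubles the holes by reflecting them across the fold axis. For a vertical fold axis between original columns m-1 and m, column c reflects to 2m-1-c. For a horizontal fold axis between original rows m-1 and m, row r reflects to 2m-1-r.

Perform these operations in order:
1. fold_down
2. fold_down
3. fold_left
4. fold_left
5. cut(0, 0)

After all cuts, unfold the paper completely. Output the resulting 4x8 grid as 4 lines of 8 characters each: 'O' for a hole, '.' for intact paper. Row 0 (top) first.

Answer: O..OO..O
O..OO..O
O..OO..O
O..OO..O

Derivation:
Op 1 fold_down: fold axis h@2; visible region now rows[2,4) x cols[0,8) = 2x8
Op 2 fold_down: fold axis h@3; visible region now rows[3,4) x cols[0,8) = 1x8
Op 3 fold_left: fold axis v@4; visible region now rows[3,4) x cols[0,4) = 1x4
Op 4 fold_left: fold axis v@2; visible region now rows[3,4) x cols[0,2) = 1x2
Op 5 cut(0, 0): punch at orig (3,0); cuts so far [(3, 0)]; region rows[3,4) x cols[0,2) = 1x2
Unfold 1 (reflect across v@2): 2 holes -> [(3, 0), (3, 3)]
Unfold 2 (reflect across v@4): 4 holes -> [(3, 0), (3, 3), (3, 4), (3, 7)]
Unfold 3 (reflect across h@3): 8 holes -> [(2, 0), (2, 3), (2, 4), (2, 7), (3, 0), (3, 3), (3, 4), (3, 7)]
Unfold 4 (reflect across h@2): 16 holes -> [(0, 0), (0, 3), (0, 4), (0, 7), (1, 0), (1, 3), (1, 4), (1, 7), (2, 0), (2, 3), (2, 4), (2, 7), (3, 0), (3, 3), (3, 4), (3, 7)]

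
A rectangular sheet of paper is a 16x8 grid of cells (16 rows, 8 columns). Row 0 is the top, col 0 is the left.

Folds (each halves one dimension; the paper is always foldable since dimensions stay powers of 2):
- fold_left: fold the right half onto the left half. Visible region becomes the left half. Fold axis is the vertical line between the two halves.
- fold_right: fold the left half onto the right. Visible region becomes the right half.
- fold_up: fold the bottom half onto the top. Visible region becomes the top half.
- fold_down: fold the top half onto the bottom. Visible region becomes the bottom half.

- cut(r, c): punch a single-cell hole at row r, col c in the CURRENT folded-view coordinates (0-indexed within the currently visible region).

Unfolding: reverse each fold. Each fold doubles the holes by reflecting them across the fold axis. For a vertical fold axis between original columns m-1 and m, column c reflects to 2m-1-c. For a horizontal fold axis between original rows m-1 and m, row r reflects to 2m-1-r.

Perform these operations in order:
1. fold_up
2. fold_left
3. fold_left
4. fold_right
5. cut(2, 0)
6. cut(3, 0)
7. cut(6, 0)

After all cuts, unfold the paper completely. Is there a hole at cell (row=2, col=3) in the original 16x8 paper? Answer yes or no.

Op 1 fold_up: fold axis h@8; visible region now rows[0,8) x cols[0,8) = 8x8
Op 2 fold_left: fold axis v@4; visible region now rows[0,8) x cols[0,4) = 8x4
Op 3 fold_left: fold axis v@2; visible region now rows[0,8) x cols[0,2) = 8x2
Op 4 fold_right: fold axis v@1; visible region now rows[0,8) x cols[1,2) = 8x1
Op 5 cut(2, 0): punch at orig (2,1); cuts so far [(2, 1)]; region rows[0,8) x cols[1,2) = 8x1
Op 6 cut(3, 0): punch at orig (3,1); cuts so far [(2, 1), (3, 1)]; region rows[0,8) x cols[1,2) = 8x1
Op 7 cut(6, 0): punch at orig (6,1); cuts so far [(2, 1), (3, 1), (6, 1)]; region rows[0,8) x cols[1,2) = 8x1
Unfold 1 (reflect across v@1): 6 holes -> [(2, 0), (2, 1), (3, 0), (3, 1), (6, 0), (6, 1)]
Unfold 2 (reflect across v@2): 12 holes -> [(2, 0), (2, 1), (2, 2), (2, 3), (3, 0), (3, 1), (3, 2), (3, 3), (6, 0), (6, 1), (6, 2), (6, 3)]
Unfold 3 (reflect across v@4): 24 holes -> [(2, 0), (2, 1), (2, 2), (2, 3), (2, 4), (2, 5), (2, 6), (2, 7), (3, 0), (3, 1), (3, 2), (3, 3), (3, 4), (3, 5), (3, 6), (3, 7), (6, 0), (6, 1), (6, 2), (6, 3), (6, 4), (6, 5), (6, 6), (6, 7)]
Unfold 4 (reflect across h@8): 48 holes -> [(2, 0), (2, 1), (2, 2), (2, 3), (2, 4), (2, 5), (2, 6), (2, 7), (3, 0), (3, 1), (3, 2), (3, 3), (3, 4), (3, 5), (3, 6), (3, 7), (6, 0), (6, 1), (6, 2), (6, 3), (6, 4), (6, 5), (6, 6), (6, 7), (9, 0), (9, 1), (9, 2), (9, 3), (9, 4), (9, 5), (9, 6), (9, 7), (12, 0), (12, 1), (12, 2), (12, 3), (12, 4), (12, 5), (12, 6), (12, 7), (13, 0), (13, 1), (13, 2), (13, 3), (13, 4), (13, 5), (13, 6), (13, 7)]
Holes: [(2, 0), (2, 1), (2, 2), (2, 3), (2, 4), (2, 5), (2, 6), (2, 7), (3, 0), (3, 1), (3, 2), (3, 3), (3, 4), (3, 5), (3, 6), (3, 7), (6, 0), (6, 1), (6, 2), (6, 3), (6, 4), (6, 5), (6, 6), (6, 7), (9, 0), (9, 1), (9, 2), (9, 3), (9, 4), (9, 5), (9, 6), (9, 7), (12, 0), (12, 1), (12, 2), (12, 3), (12, 4), (12, 5), (12, 6), (12, 7), (13, 0), (13, 1), (13, 2), (13, 3), (13, 4), (13, 5), (13, 6), (13, 7)]

Answer: yes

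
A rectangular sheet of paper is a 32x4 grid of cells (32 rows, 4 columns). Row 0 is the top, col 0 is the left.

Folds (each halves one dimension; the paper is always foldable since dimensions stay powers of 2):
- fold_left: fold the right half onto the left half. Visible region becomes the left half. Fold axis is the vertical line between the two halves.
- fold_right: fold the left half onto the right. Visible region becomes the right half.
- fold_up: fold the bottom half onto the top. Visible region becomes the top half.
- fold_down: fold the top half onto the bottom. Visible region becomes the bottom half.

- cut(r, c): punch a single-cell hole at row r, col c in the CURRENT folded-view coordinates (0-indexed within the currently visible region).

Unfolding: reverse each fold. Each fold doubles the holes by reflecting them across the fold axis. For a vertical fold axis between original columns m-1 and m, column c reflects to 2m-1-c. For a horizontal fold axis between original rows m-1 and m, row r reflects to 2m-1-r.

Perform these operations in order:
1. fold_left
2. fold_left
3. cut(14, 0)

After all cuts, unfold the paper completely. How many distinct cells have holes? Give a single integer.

Op 1 fold_left: fold axis v@2; visible region now rows[0,32) x cols[0,2) = 32x2
Op 2 fold_left: fold axis v@1; visible region now rows[0,32) x cols[0,1) = 32x1
Op 3 cut(14, 0): punch at orig (14,0); cuts so far [(14, 0)]; region rows[0,32) x cols[0,1) = 32x1
Unfold 1 (reflect across v@1): 2 holes -> [(14, 0), (14, 1)]
Unfold 2 (reflect across v@2): 4 holes -> [(14, 0), (14, 1), (14, 2), (14, 3)]

Answer: 4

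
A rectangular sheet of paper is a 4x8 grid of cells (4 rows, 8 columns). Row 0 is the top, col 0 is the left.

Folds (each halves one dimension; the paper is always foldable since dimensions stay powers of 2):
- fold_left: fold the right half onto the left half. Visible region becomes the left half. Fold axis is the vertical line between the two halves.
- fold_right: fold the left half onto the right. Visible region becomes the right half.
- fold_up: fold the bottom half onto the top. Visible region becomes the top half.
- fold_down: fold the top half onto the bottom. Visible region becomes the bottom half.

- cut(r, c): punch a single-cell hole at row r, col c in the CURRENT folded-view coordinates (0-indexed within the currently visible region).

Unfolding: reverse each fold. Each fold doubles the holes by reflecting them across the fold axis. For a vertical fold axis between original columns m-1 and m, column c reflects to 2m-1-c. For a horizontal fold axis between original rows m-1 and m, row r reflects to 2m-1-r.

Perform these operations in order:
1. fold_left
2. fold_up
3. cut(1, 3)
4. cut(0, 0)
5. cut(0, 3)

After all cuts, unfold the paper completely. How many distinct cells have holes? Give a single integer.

Op 1 fold_left: fold axis v@4; visible region now rows[0,4) x cols[0,4) = 4x4
Op 2 fold_up: fold axis h@2; visible region now rows[0,2) x cols[0,4) = 2x4
Op 3 cut(1, 3): punch at orig (1,3); cuts so far [(1, 3)]; region rows[0,2) x cols[0,4) = 2x4
Op 4 cut(0, 0): punch at orig (0,0); cuts so far [(0, 0), (1, 3)]; region rows[0,2) x cols[0,4) = 2x4
Op 5 cut(0, 3): punch at orig (0,3); cuts so far [(0, 0), (0, 3), (1, 3)]; region rows[0,2) x cols[0,4) = 2x4
Unfold 1 (reflect across h@2): 6 holes -> [(0, 0), (0, 3), (1, 3), (2, 3), (3, 0), (3, 3)]
Unfold 2 (reflect across v@4): 12 holes -> [(0, 0), (0, 3), (0, 4), (0, 7), (1, 3), (1, 4), (2, 3), (2, 4), (3, 0), (3, 3), (3, 4), (3, 7)]

Answer: 12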